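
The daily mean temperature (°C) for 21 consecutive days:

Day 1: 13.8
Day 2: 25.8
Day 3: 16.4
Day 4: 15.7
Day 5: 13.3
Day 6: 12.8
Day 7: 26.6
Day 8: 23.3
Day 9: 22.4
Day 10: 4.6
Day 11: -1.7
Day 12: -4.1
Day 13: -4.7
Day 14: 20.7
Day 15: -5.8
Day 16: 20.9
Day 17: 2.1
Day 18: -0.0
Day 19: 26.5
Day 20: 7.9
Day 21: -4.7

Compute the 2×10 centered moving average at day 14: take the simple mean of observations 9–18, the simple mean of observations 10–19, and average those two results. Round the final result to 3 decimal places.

Sum over 9–18: 22.4 + 4.6 + (-1.7) + (-4.1) + (-4.7) + 20.7 + (-5.8) + 20.9 + 2.1 + (-0.0) = 54.4
Sum over 10–19: 4.6 + (-1.7) + (-4.1) + (-4.7) + 20.7 + (-5.8) + 20.9 + 2.1 + (-0.0) + 26.5 = 58.5
CMA at t=14 = (54.4 + 58.5) / (2·10) = 112.9 / 20 = 5.645

5.645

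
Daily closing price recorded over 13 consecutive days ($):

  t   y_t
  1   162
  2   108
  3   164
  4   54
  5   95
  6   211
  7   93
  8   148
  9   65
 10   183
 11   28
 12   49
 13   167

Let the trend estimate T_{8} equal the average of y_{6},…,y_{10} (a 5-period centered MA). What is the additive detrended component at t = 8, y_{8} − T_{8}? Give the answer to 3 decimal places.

Trend T_8 = (211 + 93 + 148 + 65 + 183) / 5 = 700/5 = 140.00000
Detrended value: 148 − 140.00000 = 8.000

8.000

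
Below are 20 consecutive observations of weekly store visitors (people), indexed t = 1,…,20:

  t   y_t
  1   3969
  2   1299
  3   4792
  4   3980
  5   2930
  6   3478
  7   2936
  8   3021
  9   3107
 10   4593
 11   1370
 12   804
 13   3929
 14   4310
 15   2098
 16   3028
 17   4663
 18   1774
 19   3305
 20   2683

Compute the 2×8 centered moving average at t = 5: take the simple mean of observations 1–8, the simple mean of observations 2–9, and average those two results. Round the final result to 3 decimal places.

Sum over 1–8: 3969 + 1299 + 4792 + 3980 + 2930 + 3478 + 2936 + 3021 = 26405
Sum over 2–9: 1299 + 4792 + 3980 + 2930 + 3478 + 2936 + 3021 + 3107 = 25543
CMA at t=5 = (26405 + 25543) / (2·8) = 51948 / 16 = 3246.750

3246.750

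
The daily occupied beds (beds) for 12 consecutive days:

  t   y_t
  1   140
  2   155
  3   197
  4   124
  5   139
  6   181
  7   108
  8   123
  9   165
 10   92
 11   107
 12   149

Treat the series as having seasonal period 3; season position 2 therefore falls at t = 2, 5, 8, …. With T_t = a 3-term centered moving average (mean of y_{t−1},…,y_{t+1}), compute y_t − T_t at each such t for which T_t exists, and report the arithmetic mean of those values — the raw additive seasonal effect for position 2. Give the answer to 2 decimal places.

Season position 2 occurs at t = 2, 5, 8, 11 (where T_t is defined).
t=2: T_2 = 164.0000; y_2 − T_2 = 155 − 164.0000 = -9.0000
t=5: T_5 = 148.0000; y_5 − T_5 = 139 − 148.0000 = -9.0000
t=8: T_8 = 132.0000; y_8 − T_8 = 123 − 132.0000 = -9.0000
t=11: T_11 = 116.0000; y_11 − T_11 = 107 − 116.0000 = -9.0000
Mean deviation: (-9.0000 + -9.0000 + -9.0000 + -9.0000) / 4 = -9.00

-9.00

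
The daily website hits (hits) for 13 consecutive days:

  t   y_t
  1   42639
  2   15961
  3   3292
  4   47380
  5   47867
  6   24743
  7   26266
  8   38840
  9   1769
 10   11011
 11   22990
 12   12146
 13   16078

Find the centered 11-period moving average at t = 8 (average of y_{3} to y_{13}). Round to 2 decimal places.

22943.82

Sum of periods 3–13: 3292 + 47380 + 47867 + 24743 + 26266 + 38840 + 1769 + 11011 + 22990 + 12146 + 16078 = 252382
Divide by 11: 252382 / 11 = 22943.82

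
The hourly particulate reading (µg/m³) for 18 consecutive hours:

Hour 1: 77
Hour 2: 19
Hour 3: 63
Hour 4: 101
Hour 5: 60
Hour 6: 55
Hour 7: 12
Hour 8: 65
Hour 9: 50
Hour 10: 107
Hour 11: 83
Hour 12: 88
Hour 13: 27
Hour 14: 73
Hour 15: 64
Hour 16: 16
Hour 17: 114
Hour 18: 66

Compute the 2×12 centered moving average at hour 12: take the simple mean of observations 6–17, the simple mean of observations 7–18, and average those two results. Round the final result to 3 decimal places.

Sum over 6–17: 55 + 12 + 65 + 50 + 107 + 83 + 88 + 27 + 73 + 64 + 16 + 114 = 754
Sum over 7–18: 12 + 65 + 50 + 107 + 83 + 88 + 27 + 73 + 64 + 16 + 114 + 66 = 765
CMA at t=12 = (754 + 765) / (2·12) = 1519 / 24 = 63.292

63.292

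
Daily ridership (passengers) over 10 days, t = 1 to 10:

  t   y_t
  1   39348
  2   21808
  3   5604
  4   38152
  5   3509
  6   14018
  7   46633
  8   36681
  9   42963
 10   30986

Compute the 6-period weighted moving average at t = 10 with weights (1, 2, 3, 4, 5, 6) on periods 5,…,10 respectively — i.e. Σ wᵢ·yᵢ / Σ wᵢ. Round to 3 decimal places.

Weighted sum: 1·3509 + 2·14018 + 3·46633 + 4·36681 + 5·42963 + 6·30986 = 3509 + 28036 + 139899 + 146724 + 214815 + 185916 = 718899
Weight total: 1 + 2 + 3 + 4 + 5 + 6 = 21
WMA = 718899 / 21 = 34233.286

34233.286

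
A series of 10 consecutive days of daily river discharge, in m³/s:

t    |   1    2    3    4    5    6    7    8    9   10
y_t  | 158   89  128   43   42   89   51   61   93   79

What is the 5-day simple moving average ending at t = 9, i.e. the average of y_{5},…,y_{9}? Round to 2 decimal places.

Sum of periods 5–9: 42 + 89 + 51 + 61 + 93 = 336
Divide by 5: 336 / 5 = 67.20

67.20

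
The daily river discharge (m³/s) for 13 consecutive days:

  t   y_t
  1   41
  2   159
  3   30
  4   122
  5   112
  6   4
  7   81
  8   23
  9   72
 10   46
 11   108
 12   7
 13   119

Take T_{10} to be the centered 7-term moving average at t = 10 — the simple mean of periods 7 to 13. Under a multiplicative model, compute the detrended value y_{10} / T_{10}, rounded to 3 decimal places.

0.706

Trend T_10 = (81 + 23 + 72 + 46 + 108 + 7 + 119) / 7 = 456/7 = 65.14286
Ratio to trend: 46 / 65.14286 = 0.706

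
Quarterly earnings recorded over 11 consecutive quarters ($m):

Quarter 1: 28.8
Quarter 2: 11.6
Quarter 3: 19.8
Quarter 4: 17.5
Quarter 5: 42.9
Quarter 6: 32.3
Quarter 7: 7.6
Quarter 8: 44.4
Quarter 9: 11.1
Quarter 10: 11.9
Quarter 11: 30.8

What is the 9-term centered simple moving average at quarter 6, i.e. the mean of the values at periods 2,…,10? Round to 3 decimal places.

Sum of periods 2–10: 11.6 + 19.8 + 17.5 + 42.9 + 32.3 + 7.6 + 44.4 + 11.1 + 11.9 = 199.1
Divide by 9: 199.1 / 9 = 22.122

22.122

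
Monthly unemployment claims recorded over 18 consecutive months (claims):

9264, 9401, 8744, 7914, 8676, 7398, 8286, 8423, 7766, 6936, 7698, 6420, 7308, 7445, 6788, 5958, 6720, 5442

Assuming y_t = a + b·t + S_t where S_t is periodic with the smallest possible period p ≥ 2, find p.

6

First differences y_{t+1} − y_t: 137, -657, -830, 762, -1278, 888, 137, -657, -830, 762, -1278, 888, 137, -657, …
The difference pattern repeats every 6 terms and not for any smaller step, so p = 6.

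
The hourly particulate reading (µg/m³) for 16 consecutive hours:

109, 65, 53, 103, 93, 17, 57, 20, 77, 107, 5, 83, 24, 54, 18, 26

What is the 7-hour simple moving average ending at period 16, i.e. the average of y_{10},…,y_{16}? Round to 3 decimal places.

45.286

Sum of periods 10–16: 107 + 5 + 83 + 24 + 54 + 18 + 26 = 317
Divide by 7: 317 / 7 = 45.286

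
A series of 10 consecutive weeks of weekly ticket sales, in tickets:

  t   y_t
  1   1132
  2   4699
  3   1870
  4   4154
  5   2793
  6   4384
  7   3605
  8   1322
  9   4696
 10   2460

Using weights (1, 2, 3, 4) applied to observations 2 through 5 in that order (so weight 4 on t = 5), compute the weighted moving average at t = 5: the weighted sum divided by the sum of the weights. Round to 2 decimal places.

3207.30

Weighted sum: 1·4699 + 2·1870 + 3·4154 + 4·2793 = 4699 + 3740 + 12462 + 11172 = 32073
Weight total: 1 + 2 + 3 + 4 = 10
WMA = 32073 / 10 = 3207.30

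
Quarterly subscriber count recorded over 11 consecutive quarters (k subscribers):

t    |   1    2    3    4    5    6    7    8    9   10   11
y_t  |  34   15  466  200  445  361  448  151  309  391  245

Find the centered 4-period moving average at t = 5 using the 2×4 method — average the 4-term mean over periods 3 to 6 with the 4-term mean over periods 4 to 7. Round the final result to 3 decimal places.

Sum over 3–6: 466 + 200 + 445 + 361 = 1472
Sum over 4–7: 200 + 445 + 361 + 448 = 1454
CMA at t=5 = (1472 + 1454) / (2·4) = 2926 / 8 = 365.750

365.750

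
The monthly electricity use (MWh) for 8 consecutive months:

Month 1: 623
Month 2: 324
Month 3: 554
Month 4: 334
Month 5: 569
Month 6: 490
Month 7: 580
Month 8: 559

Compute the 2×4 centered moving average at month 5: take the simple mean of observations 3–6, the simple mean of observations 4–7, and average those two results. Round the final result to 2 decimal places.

490.00

Sum over 3–6: 554 + 334 + 569 + 490 = 1947
Sum over 4–7: 334 + 569 + 490 + 580 = 1973
CMA at t=5 = (1947 + 1973) / (2·4) = 3920 / 8 = 490.00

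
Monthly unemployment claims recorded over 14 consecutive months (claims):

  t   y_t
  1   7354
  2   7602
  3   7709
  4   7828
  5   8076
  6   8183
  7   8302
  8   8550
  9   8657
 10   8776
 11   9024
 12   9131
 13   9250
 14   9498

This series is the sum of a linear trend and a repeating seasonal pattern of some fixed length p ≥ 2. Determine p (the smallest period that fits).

First differences y_{t+1} − y_t: 248, 107, 119, 248, 107, 119, 248, 107, …
The difference pattern repeats every 3 terms and not for any smaller step, so p = 3.

3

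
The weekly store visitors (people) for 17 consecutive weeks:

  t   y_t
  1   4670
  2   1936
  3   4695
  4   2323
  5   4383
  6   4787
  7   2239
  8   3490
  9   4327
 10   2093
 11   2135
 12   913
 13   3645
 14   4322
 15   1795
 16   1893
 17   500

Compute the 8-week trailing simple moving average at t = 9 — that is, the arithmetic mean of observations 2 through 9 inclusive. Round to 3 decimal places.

Sum of periods 2–9: 1936 + 4695 + 2323 + 4383 + 4787 + 2239 + 3490 + 4327 = 28180
Divide by 8: 28180 / 8 = 3522.500

3522.500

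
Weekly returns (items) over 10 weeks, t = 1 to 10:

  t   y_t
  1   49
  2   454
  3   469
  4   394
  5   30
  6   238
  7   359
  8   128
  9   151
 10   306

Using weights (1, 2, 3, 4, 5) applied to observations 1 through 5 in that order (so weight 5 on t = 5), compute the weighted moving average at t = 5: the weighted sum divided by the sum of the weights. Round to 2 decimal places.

Weighted sum: 1·49 + 2·454 + 3·469 + 4·394 + 5·30 = 49 + 908 + 1407 + 1576 + 150 = 4090
Weight total: 1 + 2 + 3 + 4 + 5 = 15
WMA = 4090 / 15 = 272.67

272.67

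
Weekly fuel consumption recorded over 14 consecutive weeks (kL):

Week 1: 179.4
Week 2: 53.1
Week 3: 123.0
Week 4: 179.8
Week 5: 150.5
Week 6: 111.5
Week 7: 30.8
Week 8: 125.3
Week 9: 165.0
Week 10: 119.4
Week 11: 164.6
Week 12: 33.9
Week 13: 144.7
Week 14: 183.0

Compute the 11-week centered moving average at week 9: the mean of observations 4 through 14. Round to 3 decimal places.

Sum of periods 4–14: 179.8 + 150.5 + 111.5 + 30.8 + 125.3 + 165.0 + 119.4 + 164.6 + 33.9 + 144.7 + 183.0 = 1408.5
Divide by 11: 1408.5 / 11 = 128.045

128.045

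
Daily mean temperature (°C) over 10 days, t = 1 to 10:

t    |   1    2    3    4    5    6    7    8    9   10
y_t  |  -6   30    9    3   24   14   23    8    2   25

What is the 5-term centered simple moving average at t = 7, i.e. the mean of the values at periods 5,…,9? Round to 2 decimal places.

Sum of periods 5–9: 24 + 14 + 23 + 8 + 2 = 71
Divide by 5: 71 / 5 = 14.20

14.20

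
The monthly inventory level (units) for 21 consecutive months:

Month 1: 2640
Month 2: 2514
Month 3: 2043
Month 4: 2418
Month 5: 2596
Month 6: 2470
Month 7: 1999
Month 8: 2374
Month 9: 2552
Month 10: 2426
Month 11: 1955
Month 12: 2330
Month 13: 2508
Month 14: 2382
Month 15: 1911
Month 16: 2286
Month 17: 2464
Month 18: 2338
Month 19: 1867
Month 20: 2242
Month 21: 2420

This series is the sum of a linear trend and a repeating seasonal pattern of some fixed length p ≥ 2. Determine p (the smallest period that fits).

4

First differences y_{t+1} − y_t: -126, -471, 375, 178, -126, -471, 375, 178, -126, -471, …
The difference pattern repeats every 4 terms and not for any smaller step, so p = 4.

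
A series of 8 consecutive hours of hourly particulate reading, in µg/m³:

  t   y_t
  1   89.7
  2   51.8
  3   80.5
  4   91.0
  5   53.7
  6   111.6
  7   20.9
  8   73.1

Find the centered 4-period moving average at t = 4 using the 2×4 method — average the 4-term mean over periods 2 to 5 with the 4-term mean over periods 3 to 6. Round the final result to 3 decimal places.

76.725

Sum over 2–5: 51.8 + 80.5 + 91.0 + 53.7 = 277.0
Sum over 3–6: 80.5 + 91.0 + 53.7 + 111.6 = 336.8
CMA at t=4 = (277.0 + 336.8) / (2·4) = 613.8 / 8 = 76.725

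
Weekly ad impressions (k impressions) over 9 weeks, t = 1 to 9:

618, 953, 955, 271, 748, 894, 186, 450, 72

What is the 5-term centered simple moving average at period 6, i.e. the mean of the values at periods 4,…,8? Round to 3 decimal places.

Sum of periods 4–8: 271 + 748 + 894 + 186 + 450 = 2549
Divide by 5: 2549 / 5 = 509.800

509.800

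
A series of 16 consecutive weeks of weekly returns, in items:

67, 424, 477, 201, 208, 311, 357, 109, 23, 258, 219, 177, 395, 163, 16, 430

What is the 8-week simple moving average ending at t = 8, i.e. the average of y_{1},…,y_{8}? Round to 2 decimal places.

Sum of periods 1–8: 67 + 424 + 477 + 201 + 208 + 311 + 357 + 109 = 2154
Divide by 8: 2154 / 8 = 269.25

269.25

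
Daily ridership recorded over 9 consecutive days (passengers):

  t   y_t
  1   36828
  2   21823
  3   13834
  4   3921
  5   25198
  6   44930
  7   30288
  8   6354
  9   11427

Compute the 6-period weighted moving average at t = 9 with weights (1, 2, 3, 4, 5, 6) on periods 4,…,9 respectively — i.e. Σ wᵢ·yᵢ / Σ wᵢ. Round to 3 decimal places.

Weighted sum: 1·3921 + 2·25198 + 3·44930 + 4·30288 + 5·6354 + 6·11427 = 3921 + 50396 + 134790 + 121152 + 31770 + 68562 = 410591
Weight total: 1 + 2 + 3 + 4 + 5 + 6 = 21
WMA = 410591 / 21 = 19551.952

19551.952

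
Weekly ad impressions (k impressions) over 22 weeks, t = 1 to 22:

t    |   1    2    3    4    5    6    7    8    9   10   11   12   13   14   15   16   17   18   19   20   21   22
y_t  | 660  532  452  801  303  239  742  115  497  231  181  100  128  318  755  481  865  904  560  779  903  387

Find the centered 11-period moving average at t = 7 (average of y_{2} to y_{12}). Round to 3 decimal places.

Sum of periods 2–12: 532 + 452 + 801 + 303 + 239 + 742 + 115 + 497 + 231 + 181 + 100 = 4193
Divide by 11: 4193 / 11 = 381.182

381.182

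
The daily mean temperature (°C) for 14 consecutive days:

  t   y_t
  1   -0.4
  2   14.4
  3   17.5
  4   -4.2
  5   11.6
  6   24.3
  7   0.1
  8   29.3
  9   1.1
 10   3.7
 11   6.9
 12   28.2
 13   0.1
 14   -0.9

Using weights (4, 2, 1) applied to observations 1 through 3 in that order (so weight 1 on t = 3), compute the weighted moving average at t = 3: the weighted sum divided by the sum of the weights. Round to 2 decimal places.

6.39

Weighted sum: 4·-0.4 + 2·14.4 + 1·17.5 = -1.6 + 28.8 + 17.5 = 44.7
Weight total: 4 + 2 + 1 = 7
WMA = 44.7 / 7 = 6.39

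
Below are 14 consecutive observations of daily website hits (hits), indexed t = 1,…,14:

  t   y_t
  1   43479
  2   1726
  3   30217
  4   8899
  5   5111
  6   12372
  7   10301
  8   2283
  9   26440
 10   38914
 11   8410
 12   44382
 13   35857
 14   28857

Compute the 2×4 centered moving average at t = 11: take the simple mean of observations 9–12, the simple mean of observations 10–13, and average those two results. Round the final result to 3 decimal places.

30713.625

Sum over 9–12: 26440 + 38914 + 8410 + 44382 = 118146
Sum over 10–13: 38914 + 8410 + 44382 + 35857 = 127563
CMA at t=11 = (118146 + 127563) / (2·4) = 245709 / 8 = 30713.625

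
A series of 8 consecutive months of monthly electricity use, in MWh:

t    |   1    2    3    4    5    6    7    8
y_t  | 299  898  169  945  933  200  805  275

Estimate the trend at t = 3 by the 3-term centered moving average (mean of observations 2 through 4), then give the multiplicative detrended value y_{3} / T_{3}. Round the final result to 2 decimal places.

0.25

Trend T_3 = (898 + 169 + 945) / 3 = 2012/3 = 670.6667
Ratio to trend: 169 / 670.6667 = 0.25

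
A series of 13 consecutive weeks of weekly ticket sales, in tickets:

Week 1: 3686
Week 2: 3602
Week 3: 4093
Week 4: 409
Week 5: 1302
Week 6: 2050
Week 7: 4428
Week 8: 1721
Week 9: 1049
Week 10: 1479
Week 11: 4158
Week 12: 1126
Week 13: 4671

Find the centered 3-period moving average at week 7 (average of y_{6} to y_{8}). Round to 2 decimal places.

Sum of periods 6–8: 2050 + 4428 + 1721 = 8199
Divide by 3: 8199 / 3 = 2733.00

2733.00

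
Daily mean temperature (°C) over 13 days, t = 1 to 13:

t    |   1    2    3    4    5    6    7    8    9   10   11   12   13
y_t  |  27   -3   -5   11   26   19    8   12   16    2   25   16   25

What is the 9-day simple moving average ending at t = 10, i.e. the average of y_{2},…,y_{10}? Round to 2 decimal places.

9.56

Sum of periods 2–10: (-3) + (-5) + 11 + 26 + 19 + 8 + 12 + 16 + 2 = 86
Divide by 9: 86 / 9 = 9.56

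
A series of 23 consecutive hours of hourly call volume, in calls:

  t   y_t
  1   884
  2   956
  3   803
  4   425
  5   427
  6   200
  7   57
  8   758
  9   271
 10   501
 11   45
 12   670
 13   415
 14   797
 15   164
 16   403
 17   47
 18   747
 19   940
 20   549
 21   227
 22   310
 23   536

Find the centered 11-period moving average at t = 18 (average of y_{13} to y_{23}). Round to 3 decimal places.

Sum of periods 13–23: 415 + 797 + 164 + 403 + 47 + 747 + 940 + 549 + 227 + 310 + 536 = 5135
Divide by 11: 5135 / 11 = 466.818

466.818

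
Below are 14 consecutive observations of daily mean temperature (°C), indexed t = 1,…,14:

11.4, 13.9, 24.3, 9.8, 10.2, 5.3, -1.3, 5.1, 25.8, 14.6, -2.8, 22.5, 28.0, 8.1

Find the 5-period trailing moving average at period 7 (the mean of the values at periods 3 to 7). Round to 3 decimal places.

Sum of periods 3–7: 24.3 + 9.8 + 10.2 + 5.3 + (-1.3) = 48.3
Divide by 5: 48.3 / 5 = 9.660

9.660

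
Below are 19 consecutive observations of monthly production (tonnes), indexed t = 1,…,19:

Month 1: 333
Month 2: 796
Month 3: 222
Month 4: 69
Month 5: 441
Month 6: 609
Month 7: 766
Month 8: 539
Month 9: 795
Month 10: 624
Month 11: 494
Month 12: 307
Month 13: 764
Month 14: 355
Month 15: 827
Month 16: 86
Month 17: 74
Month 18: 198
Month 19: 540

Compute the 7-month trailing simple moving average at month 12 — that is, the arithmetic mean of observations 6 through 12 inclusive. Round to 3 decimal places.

Sum of periods 6–12: 609 + 766 + 539 + 795 + 624 + 494 + 307 = 4134
Divide by 7: 4134 / 7 = 590.571

590.571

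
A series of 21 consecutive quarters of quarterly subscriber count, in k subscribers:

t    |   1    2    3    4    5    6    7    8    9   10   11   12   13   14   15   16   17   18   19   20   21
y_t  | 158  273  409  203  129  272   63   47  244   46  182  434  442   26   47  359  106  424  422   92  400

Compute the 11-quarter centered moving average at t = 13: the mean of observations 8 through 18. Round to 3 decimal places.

214.273

Sum of periods 8–18: 47 + 244 + 46 + 182 + 434 + 442 + 26 + 47 + 359 + 106 + 424 = 2357
Divide by 11: 2357 / 11 = 214.273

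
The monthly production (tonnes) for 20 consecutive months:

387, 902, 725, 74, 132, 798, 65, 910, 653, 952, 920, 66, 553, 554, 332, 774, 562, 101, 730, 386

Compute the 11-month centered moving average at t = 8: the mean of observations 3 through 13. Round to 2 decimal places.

531.64

Sum of periods 3–13: 725 + 74 + 132 + 798 + 65 + 910 + 653 + 952 + 920 + 66 + 553 = 5848
Divide by 11: 5848 / 11 = 531.64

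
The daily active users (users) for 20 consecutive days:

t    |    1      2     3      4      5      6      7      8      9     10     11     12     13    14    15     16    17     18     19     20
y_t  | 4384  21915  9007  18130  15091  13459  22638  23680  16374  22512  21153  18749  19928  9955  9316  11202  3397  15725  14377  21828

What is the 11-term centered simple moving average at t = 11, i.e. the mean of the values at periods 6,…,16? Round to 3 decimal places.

Sum of periods 6–16: 13459 + 22638 + 23680 + 16374 + 22512 + 21153 + 18749 + 19928 + 9955 + 9316 + 11202 = 188966
Divide by 11: 188966 / 11 = 17178.727

17178.727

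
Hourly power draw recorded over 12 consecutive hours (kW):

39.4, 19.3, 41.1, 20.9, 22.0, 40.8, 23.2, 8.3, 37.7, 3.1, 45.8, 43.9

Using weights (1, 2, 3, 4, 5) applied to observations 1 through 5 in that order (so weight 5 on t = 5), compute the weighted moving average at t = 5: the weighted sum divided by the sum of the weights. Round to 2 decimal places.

26.33

Weighted sum: 1·39.4 + 2·19.3 + 3·41.1 + 4·20.9 + 5·22.0 = 39.4 + 38.6 + 123.3 + 83.6 + 110.0 = 394.9
Weight total: 1 + 2 + 3 + 4 + 5 = 15
WMA = 394.9 / 15 = 26.33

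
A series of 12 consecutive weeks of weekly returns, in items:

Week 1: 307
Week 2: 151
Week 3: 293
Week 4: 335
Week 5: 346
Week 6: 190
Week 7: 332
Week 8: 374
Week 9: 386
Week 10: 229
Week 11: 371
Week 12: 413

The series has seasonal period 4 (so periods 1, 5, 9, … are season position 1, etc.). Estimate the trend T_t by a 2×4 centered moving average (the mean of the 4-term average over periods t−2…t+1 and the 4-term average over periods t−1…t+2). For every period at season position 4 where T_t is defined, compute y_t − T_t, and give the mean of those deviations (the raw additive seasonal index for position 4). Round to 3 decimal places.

Season position 4 occurs at t = 4, 8 (where T_t is defined).
t=4: T_4 = 286.12500; y_4 − T_4 = 335 − 286.12500 = 48.87500
t=8: T_8 = 325.37500; y_8 − T_8 = 374 − 325.37500 = 48.62500
Mean deviation: (48.87500 + 48.62500) / 2 = 48.750

48.750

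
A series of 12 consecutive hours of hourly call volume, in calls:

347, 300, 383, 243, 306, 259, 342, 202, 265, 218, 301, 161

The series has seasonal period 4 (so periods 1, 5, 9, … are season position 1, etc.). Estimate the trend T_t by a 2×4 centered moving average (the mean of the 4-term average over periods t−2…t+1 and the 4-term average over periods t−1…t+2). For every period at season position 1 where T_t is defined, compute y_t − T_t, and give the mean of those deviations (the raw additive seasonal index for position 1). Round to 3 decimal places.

13.375

Season position 1 occurs at t = 5, 9 (where T_t is defined).
t=5: T_5 = 292.62500; y_5 − T_5 = 306 − 292.62500 = 13.37500
t=9: T_9 = 251.62500; y_9 − T_9 = 265 − 251.62500 = 13.37500
Mean deviation: (13.37500 + 13.37500) / 2 = 13.375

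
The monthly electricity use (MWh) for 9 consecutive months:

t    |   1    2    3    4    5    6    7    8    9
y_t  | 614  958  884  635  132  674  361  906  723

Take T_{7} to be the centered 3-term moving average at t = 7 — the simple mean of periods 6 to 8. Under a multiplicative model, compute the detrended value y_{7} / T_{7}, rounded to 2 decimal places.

0.56

Trend T_7 = (674 + 361 + 906) / 3 = 1941/3 = 647.0000
Ratio to trend: 361 / 647.0000 = 0.56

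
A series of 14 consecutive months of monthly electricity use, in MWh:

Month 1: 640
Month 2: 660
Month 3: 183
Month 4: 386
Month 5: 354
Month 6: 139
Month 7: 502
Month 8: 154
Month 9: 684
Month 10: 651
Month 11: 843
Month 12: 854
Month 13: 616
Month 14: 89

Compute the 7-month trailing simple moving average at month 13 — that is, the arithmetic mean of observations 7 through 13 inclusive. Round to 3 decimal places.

Sum of periods 7–13: 502 + 154 + 684 + 651 + 843 + 854 + 616 = 4304
Divide by 7: 4304 / 7 = 614.857

614.857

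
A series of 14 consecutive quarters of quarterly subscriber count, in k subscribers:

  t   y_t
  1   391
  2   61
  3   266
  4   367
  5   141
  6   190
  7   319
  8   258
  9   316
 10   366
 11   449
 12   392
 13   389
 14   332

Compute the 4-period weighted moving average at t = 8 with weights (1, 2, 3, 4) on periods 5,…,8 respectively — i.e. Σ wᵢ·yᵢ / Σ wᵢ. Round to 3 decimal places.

Weighted sum: 1·141 + 2·190 + 3·319 + 4·258 = 141 + 380 + 957 + 1032 = 2510
Weight total: 1 + 2 + 3 + 4 = 10
WMA = 2510 / 10 = 251.000

251.000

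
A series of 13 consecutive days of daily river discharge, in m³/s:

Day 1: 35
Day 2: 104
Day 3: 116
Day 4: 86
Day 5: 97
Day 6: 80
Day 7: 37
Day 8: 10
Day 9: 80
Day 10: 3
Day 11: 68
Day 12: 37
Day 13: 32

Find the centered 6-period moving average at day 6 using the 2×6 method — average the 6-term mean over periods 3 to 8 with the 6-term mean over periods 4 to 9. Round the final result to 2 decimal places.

Sum over 3–8: 116 + 86 + 97 + 80 + 37 + 10 = 426
Sum over 4–9: 86 + 97 + 80 + 37 + 10 + 80 = 390
CMA at t=6 = (426 + 390) / (2·6) = 816 / 12 = 68.00

68.00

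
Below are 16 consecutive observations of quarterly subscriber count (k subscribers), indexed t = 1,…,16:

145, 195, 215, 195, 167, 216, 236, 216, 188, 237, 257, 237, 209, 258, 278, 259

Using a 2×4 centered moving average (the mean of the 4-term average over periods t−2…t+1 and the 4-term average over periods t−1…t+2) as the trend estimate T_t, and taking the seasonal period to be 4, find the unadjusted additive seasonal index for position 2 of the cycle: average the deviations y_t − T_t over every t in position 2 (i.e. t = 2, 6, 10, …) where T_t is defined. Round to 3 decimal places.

Season position 2 occurs at t = 6, 10, 14 (where T_t is defined).
t=6: T_6 = 206.12500; y_6 − T_6 = 216 − 206.12500 = 9.87500
t=10: T_10 = 227.12500; y_10 − T_10 = 237 − 227.12500 = 9.87500
t=14: T_14 = 248.25000; y_14 − T_14 = 258 − 248.25000 = 9.75000
Mean deviation: (9.87500 + 9.87500 + 9.75000) / 3 = 9.833

9.833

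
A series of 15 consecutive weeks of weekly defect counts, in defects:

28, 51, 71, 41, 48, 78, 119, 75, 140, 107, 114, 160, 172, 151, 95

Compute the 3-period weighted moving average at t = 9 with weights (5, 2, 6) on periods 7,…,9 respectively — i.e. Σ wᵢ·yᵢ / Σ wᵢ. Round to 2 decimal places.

Weighted sum: 5·119 + 2·75 + 6·140 = 595 + 150 + 840 = 1585
Weight total: 5 + 2 + 6 = 13
WMA = 1585 / 13 = 121.92

121.92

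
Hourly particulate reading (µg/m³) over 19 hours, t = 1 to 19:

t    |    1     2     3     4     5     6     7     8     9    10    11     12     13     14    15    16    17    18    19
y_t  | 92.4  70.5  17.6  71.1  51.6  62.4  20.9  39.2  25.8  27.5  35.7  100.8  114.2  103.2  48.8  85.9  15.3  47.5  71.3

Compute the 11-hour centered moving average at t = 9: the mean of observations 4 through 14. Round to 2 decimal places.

Sum of periods 4–14: 71.1 + 51.6 + 62.4 + 20.9 + 39.2 + 25.8 + 27.5 + 35.7 + 100.8 + 114.2 + 103.2 = 652.4
Divide by 11: 652.4 / 11 = 59.31

59.31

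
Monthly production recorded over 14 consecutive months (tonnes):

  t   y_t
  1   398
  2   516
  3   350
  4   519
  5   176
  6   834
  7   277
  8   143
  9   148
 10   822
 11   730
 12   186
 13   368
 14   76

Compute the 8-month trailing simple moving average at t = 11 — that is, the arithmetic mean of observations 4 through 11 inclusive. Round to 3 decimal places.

456.125

Sum of periods 4–11: 519 + 176 + 834 + 277 + 143 + 148 + 822 + 730 = 3649
Divide by 8: 3649 / 8 = 456.125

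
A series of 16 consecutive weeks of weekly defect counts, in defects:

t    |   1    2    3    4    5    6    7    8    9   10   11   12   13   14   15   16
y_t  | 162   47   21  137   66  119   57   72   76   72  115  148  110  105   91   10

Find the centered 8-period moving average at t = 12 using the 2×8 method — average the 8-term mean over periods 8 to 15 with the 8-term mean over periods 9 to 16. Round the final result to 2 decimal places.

Sum over 8–15: 72 + 76 + 72 + 115 + 148 + 110 + 105 + 91 = 789
Sum over 9–16: 76 + 72 + 115 + 148 + 110 + 105 + 91 + 10 = 727
CMA at t=12 = (789 + 727) / (2·8) = 1516 / 16 = 94.75

94.75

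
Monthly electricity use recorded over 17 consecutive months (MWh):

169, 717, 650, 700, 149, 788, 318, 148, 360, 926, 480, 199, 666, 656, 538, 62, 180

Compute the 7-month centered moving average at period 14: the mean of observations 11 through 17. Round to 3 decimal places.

397.286

Sum of periods 11–17: 480 + 199 + 666 + 656 + 538 + 62 + 180 = 2781
Divide by 7: 2781 / 7 = 397.286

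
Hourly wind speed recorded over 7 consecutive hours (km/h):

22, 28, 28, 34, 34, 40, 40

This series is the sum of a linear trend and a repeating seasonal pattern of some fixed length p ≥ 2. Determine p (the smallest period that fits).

First differences y_{t+1} − y_t: 6, 0, 6, 0, 6, 0, …
The difference pattern repeats every 2 terms and not for any smaller step, so p = 2.

2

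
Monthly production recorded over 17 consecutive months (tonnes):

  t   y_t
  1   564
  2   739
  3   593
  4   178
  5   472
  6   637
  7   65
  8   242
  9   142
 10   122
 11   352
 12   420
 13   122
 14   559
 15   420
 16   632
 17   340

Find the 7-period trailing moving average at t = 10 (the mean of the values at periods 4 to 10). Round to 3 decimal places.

Sum of periods 4–10: 178 + 472 + 637 + 65 + 242 + 142 + 122 = 1858
Divide by 7: 1858 / 7 = 265.429

265.429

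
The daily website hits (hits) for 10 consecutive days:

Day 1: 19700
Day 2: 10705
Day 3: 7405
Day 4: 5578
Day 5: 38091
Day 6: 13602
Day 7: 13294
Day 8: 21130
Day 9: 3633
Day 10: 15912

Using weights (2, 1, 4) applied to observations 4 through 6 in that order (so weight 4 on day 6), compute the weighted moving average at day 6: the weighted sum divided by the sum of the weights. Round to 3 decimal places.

Weighted sum: 2·5578 + 1·38091 + 4·13602 = 11156 + 38091 + 54408 = 103655
Weight total: 2 + 1 + 4 = 7
WMA = 103655 / 7 = 14807.857

14807.857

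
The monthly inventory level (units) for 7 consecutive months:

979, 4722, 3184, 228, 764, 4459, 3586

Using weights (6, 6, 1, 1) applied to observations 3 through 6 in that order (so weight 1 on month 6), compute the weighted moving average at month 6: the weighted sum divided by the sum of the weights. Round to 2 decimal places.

1835.36

Weighted sum: 6·3184 + 6·228 + 1·764 + 1·4459 = 19104 + 1368 + 764 + 4459 = 25695
Weight total: 6 + 6 + 1 + 1 = 14
WMA = 25695 / 14 = 1835.36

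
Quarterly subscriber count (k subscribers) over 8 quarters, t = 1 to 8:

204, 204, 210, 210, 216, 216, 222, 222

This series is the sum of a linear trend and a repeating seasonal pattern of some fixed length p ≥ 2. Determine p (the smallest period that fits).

2

First differences y_{t+1} − y_t: 0, 6, 0, 6, 0, 6, …
The difference pattern repeats every 2 terms and not for any smaller step, so p = 2.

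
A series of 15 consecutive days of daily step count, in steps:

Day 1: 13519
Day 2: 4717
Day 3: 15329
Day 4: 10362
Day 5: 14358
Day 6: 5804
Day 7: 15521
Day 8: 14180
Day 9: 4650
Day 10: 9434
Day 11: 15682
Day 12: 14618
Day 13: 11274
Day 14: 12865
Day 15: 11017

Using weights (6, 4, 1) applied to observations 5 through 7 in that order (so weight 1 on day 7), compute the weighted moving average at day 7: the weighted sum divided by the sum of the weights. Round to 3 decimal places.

11353.182

Weighted sum: 6·14358 + 4·5804 + 1·15521 = 86148 + 23216 + 15521 = 124885
Weight total: 6 + 4 + 1 = 11
WMA = 124885 / 11 = 11353.182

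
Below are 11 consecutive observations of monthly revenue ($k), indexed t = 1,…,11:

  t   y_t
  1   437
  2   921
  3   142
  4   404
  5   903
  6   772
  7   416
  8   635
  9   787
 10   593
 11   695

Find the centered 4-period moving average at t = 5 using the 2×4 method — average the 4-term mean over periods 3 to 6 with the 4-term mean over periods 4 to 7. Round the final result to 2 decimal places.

Sum over 3–6: 142 + 404 + 903 + 772 = 2221
Sum over 4–7: 404 + 903 + 772 + 416 = 2495
CMA at t=5 = (2221 + 2495) / (2·4) = 4716 / 8 = 589.50

589.50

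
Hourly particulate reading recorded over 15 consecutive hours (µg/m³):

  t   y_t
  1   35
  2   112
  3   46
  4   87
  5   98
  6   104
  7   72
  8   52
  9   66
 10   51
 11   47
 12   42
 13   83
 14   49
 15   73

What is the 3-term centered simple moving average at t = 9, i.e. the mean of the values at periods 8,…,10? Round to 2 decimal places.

56.33

Sum of periods 8–10: 52 + 66 + 51 = 169
Divide by 3: 169 / 3 = 56.33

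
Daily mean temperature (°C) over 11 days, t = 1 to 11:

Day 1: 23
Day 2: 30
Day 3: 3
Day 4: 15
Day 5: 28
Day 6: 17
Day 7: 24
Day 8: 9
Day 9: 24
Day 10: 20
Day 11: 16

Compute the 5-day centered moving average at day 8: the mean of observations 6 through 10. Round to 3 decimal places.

18.800

Sum of periods 6–10: 17 + 24 + 9 + 24 + 20 = 94
Divide by 5: 94 / 5 = 18.800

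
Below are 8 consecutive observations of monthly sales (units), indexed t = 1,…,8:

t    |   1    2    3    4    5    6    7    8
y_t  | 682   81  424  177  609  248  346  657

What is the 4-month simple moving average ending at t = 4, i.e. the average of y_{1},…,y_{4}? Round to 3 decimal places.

341.000

Sum of periods 1–4: 682 + 81 + 424 + 177 = 1364
Divide by 4: 1364 / 4 = 341.000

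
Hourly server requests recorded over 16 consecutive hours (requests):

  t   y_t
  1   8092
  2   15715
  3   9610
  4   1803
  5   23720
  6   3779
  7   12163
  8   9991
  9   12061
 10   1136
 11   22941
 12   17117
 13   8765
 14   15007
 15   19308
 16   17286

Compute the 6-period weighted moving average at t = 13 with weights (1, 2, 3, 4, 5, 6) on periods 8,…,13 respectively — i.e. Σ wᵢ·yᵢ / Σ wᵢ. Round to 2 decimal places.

12736.19

Weighted sum: 1·9991 + 2·12061 + 3·1136 + 4·22941 + 5·17117 + 6·8765 = 9991 + 24122 + 3408 + 91764 + 85585 + 52590 = 267460
Weight total: 1 + 2 + 3 + 4 + 5 + 6 = 21
WMA = 267460 / 21 = 12736.19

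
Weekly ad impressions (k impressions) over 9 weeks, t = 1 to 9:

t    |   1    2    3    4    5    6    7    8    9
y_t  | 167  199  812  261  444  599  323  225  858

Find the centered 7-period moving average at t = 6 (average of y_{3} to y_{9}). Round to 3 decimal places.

Sum of periods 3–9: 812 + 261 + 444 + 599 + 323 + 225 + 858 = 3522
Divide by 7: 3522 / 7 = 503.143

503.143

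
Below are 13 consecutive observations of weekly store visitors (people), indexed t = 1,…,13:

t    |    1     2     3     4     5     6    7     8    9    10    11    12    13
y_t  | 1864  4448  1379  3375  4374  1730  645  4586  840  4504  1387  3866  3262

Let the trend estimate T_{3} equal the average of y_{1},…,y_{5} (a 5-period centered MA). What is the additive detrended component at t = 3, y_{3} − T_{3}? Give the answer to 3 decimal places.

Trend T_3 = (1864 + 4448 + 1379 + 3375 + 4374) / 5 = 15440/5 = 3088.00000
Detrended value: 1379 − 3088.00000 = -1709.000

-1709.000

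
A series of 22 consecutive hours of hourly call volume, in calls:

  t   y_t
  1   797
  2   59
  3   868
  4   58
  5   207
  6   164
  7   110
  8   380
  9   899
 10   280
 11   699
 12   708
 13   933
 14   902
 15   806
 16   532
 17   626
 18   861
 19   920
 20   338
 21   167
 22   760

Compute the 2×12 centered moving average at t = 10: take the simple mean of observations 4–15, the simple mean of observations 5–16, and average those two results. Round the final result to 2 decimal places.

Sum over 4–15: 58 + 207 + 164 + 110 + 380 + 899 + 280 + 699 + 708 + 933 + 902 + 806 = 6146
Sum over 5–16: 207 + 164 + 110 + 380 + 899 + 280 + 699 + 708 + 933 + 902 + 806 + 532 = 6620
CMA at t=10 = (6146 + 6620) / (2·12) = 12766 / 24 = 531.92

531.92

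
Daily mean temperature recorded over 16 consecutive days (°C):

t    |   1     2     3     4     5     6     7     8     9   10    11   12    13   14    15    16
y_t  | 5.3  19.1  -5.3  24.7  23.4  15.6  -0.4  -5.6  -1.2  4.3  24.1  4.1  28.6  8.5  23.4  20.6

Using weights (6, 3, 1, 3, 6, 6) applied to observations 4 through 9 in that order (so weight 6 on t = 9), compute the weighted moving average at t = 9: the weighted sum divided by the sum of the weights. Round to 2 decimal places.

7.68

Weighted sum: 6·24.7 + 3·23.4 + 1·15.6 + 3·-0.4 + 6·-5.6 + 6·-1.2 = 148.2 + 70.2 + 15.6 + -1.2 + -33.6 + -7.2 = 192.0
Weight total: 6 + 3 + 1 + 3 + 6 + 6 = 25
WMA = 192.0 / 25 = 7.68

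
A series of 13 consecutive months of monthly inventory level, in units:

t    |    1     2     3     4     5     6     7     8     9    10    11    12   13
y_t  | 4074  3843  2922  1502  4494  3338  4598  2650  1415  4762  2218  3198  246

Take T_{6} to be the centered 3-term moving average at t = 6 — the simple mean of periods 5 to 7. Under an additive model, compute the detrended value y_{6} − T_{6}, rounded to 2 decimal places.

Trend T_6 = (4494 + 3338 + 4598) / 3 = 12430/3 = 4143.3333
Detrended value: 3338 − 4143.3333 = -805.33

-805.33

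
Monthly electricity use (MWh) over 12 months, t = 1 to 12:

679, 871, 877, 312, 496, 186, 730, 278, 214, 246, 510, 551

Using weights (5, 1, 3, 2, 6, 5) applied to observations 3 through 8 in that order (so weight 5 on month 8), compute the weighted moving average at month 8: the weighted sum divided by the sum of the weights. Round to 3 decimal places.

560.318

Weighted sum: 5·877 + 1·312 + 3·496 + 2·186 + 6·730 + 5·278 = 4385 + 312 + 1488 + 372 + 4380 + 1390 = 12327
Weight total: 5 + 1 + 3 + 2 + 6 + 5 = 22
WMA = 12327 / 22 = 560.318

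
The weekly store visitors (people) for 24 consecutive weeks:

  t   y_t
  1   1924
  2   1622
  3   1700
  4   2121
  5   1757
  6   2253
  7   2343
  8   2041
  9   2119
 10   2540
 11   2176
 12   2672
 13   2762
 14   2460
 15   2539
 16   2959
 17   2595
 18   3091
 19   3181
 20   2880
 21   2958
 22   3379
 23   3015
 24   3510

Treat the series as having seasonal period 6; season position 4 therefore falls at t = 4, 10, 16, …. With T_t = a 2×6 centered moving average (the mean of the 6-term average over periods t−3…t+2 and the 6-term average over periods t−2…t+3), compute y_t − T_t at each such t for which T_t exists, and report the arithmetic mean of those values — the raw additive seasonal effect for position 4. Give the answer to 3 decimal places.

189.861

Season position 4 occurs at t = 4, 10, 16 (where T_t is defined).
t=4: T_4 = 1931.08333; y_4 − T_4 = 2121 − 1931.08333 = 189.91667
t=10: T_10 = 2350.08333; y_10 − T_10 = 2540 − 2350.08333 = 189.91667
t=16: T_16 = 2769.25000; y_16 − T_16 = 2959 − 2769.25000 = 189.75000
Mean deviation: (189.91667 + 189.91667 + 189.75000) / 3 = 189.861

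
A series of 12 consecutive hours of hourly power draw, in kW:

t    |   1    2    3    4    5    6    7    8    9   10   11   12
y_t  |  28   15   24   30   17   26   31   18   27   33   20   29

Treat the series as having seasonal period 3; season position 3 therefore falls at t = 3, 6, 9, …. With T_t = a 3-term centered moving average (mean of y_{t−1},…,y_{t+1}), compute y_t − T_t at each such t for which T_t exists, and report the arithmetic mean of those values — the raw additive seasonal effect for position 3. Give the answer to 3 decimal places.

1.111

Season position 3 occurs at t = 3, 6, 9 (where T_t is defined).
t=3: T_3 = 23.00000; y_3 − T_3 = 24 − 23.00000 = 1.00000
t=6: T_6 = 24.66667; y_6 − T_6 = 26 − 24.66667 = 1.33333
t=9: T_9 = 26.00000; y_9 − T_9 = 27 − 26.00000 = 1.00000
Mean deviation: (1.00000 + 1.33333 + 1.00000) / 3 = 1.111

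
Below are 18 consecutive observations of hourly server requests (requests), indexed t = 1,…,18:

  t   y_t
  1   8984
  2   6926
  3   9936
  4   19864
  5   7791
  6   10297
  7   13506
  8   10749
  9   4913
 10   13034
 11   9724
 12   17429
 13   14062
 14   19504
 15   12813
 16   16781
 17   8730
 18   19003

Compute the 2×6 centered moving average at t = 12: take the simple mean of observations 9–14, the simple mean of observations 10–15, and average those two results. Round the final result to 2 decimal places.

Sum over 9–14: 4913 + 13034 + 9724 + 17429 + 14062 + 19504 = 78666
Sum over 10–15: 13034 + 9724 + 17429 + 14062 + 19504 + 12813 = 86566
CMA at t=12 = (78666 + 86566) / (2·6) = 165232 / 12 = 13769.33

13769.33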